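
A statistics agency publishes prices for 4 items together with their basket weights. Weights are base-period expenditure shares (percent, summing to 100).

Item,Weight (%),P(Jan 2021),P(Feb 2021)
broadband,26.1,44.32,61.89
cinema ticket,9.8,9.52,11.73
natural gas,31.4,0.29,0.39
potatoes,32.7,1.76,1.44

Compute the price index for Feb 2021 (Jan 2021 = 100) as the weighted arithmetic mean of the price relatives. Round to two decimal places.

117.50

broadband: 26.1 × (61.89/44.32) = 26.1 × 1.396435 = 36.4470
cinema ticket: 9.8 × (11.73/9.52) = 9.8 × 1.232143 = 12.0750
natural gas: 31.4 × (0.39/0.29) = 31.4 × 1.344828 = 42.2276
potatoes: 32.7 × (1.44/1.76) = 32.7 × 0.818182 = 26.7545
Index = Σ wᵢ·(p₁ᵢ/p₀ᵢ) = 36.4470 + 12.0750 + 42.2276 + 26.7545 = 117.5041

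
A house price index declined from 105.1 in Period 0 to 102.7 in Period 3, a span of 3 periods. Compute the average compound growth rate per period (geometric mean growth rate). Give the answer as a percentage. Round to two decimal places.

-0.77%

Growth factor = (102.7/105.1)^(1/3) = (0.977165)^(1/3) = 0.992330
Growth rate = 0.992330 − 1 = -0.007670 = -0.7670%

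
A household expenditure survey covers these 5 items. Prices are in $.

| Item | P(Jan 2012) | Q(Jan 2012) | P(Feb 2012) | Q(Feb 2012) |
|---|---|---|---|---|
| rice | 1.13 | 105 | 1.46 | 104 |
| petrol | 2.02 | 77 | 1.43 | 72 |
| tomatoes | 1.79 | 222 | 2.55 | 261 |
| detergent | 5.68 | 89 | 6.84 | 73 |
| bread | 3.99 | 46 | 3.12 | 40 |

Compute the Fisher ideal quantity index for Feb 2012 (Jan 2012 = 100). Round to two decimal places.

96.75

Laspeyres component (base-period weights):
ΣP(Jan 2012)Q(Feb 2012) = 1.13×104 + 2.02×72 + 1.79×261 + 5.68×73 + 3.99×40 = 117.52 + 145.44 + 467.19 + 414.64 + 159.6 = 1304.39
ΣP(Jan 2012)Q(Jan 2012) = 1.13×105 + 2.02×77 + 1.79×222 + 5.68×89 + 3.99×46 = 118.65 + 155.54 + 397.38 + 505.52 + 183.54 = 1360.63
L = 1304.39 / 1360.63 × 100 = 95.8666
Paasche component (current-period weights):
ΣP(Feb 2012)Q(Feb 2012) = 1.46×104 + 1.43×72 + 2.55×261 + 6.84×73 + 3.12×40 = 151.84 + 102.96 + 665.55 + 499.32 + 124.8 = 1544.47
ΣP(Feb 2012)Q(Jan 2012) = 1.46×105 + 1.43×77 + 2.55×222 + 6.84×89 + 3.12×46 = 153.3 + 110.11 + 566.1 + 608.76 + 143.52 = 1581.79
P = 1544.47 / 1581.79 × 100 = 97.6406
Fisher = √(L × P) = √(95.8666 × 97.6406) = 96.7496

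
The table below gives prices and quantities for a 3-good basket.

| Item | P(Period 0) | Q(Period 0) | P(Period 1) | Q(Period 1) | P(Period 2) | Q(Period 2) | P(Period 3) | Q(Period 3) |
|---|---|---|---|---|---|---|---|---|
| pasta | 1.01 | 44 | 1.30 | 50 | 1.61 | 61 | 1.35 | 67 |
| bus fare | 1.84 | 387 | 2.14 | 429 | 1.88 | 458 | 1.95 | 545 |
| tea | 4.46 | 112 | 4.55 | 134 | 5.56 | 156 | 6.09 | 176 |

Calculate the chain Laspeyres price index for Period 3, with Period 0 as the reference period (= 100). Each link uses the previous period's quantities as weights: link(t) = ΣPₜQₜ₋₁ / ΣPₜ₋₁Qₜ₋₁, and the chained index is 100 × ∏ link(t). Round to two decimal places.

Link Period 0→Period 1:
ΣP(Period 1)Q(Period 0) = 1.30×44 + 2.14×387 + 4.55×112 = 57.2 + 828.18 + 509.6 = 1394.98
ΣP(Period 0)Q(Period 0) = 1.01×44 + 1.84×387 + 4.46×112 = 44.44 + 712.08 + 499.52 = 1256.04
link = 1394.98/1256.04 = 1.110617
Link Period 1→Period 2:
ΣP(Period 2)Q(Period 1) = 1.61×50 + 1.88×429 + 5.56×134 = 80.5 + 806.52 + 745.04 = 1632.06
ΣP(Period 1)Q(Period 1) = 1.30×50 + 2.14×429 + 4.55×134 = 65 + 918.06 + 609.7 = 1592.76
link = 1632.06/1592.76 = 1.024674
Link Period 2→Period 3:
ΣP(Period 3)Q(Period 2) = 1.35×61 + 1.95×458 + 6.09×156 = 82.35 + 893.1 + 950.04 = 1925.49
ΣP(Period 2)Q(Period 2) = 1.61×61 + 1.88×458 + 5.56×156 = 98.21 + 861.04 + 867.36 = 1826.61
link = 1925.49/1826.61 = 1.054133
Chained index = 100 × 1.110617 × 1.024674 × 1.054133 = 119.9626

119.96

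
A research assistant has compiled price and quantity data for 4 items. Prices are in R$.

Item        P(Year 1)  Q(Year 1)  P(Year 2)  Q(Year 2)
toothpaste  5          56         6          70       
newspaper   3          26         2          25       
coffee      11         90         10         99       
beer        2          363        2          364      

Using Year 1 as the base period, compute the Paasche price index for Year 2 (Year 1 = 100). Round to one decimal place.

97.6

Paasche price index uses current-period quantities as weights.
ΣP(Year 2)·Q(Year 2) = 6×70 + 2×25 + 10×99 + 2×364 = 420 + 50 + 990 + 728 = 2188
ΣP(Year 1)·Q(Year 2) = 5×70 + 3×25 + 11×99 + 2×364 = 350 + 75 + 1089 + 728 = 2242
Index = 2188 / 2242 × 100 = 97.5914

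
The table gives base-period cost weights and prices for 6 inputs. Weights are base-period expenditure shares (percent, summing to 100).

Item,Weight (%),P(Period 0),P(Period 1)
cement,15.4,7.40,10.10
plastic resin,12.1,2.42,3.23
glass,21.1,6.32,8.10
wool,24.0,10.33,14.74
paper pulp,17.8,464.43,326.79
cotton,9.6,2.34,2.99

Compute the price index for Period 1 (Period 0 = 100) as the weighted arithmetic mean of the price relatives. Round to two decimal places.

cement: 15.4 × (10.10/7.40) = 15.4 × 1.364865 = 21.0189
plastic resin: 12.1 × (3.23/2.42) = 12.1 × 1.334711 = 16.1500
glass: 21.1 × (8.10/6.32) = 21.1 × 1.281646 = 27.0427
wool: 24.0 × (14.74/10.33) = 24.0 × 1.426912 = 34.2459
paper pulp: 17.8 × (326.79/464.43) = 17.8 × 0.703637 = 12.5247
cotton: 9.6 × (2.99/2.34) = 9.6 × 1.277778 = 12.2667
Index = Σ wᵢ·(p₁ᵢ/p₀ᵢ) = 21.0189 + 16.1500 + 27.0427 + 34.2459 + 12.5247 + 12.2667 = 123.2489

123.25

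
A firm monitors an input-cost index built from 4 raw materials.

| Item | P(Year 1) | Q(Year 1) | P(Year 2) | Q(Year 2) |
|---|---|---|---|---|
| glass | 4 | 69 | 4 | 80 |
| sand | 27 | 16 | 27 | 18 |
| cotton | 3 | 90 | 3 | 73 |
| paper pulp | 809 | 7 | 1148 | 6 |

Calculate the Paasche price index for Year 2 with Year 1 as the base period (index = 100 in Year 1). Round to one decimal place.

134.6

Paasche price index uses current-period quantities as weights.
ΣP(Year 2)·Q(Year 2) = 4×80 + 27×18 + 3×73 + 1148×6 = 320 + 486 + 219 + 6888 = 7913
ΣP(Year 1)·Q(Year 2) = 4×80 + 27×18 + 3×73 + 809×6 = 320 + 486 + 219 + 4854 = 5879
Index = 7913 / 5879 × 100 = 134.5977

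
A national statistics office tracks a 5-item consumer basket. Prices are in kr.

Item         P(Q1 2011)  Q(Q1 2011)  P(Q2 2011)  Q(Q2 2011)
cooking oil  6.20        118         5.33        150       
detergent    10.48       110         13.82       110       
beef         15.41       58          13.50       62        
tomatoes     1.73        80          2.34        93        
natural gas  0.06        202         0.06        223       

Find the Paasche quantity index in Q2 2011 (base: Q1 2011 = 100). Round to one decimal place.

108.2

Paasche quantity index uses current-period prices as weights.
ΣP(Q2 2011)·Q(Q2 2011) = 5.33×150 + 13.82×110 + 13.50×62 + 2.34×93 + 0.06×223 = 799.5 + 1520.2 + 837 + 217.62 + 13.38 = 3387.7
ΣP(Q2 2011)·Q(Q1 2011) = 5.33×118 + 13.82×110 + 13.50×58 + 2.34×80 + 0.06×202 = 628.94 + 1520.2 + 783 + 187.2 + 12.12 = 3131.46
Index = 3387.7 / 3131.46 × 100 = 108.1828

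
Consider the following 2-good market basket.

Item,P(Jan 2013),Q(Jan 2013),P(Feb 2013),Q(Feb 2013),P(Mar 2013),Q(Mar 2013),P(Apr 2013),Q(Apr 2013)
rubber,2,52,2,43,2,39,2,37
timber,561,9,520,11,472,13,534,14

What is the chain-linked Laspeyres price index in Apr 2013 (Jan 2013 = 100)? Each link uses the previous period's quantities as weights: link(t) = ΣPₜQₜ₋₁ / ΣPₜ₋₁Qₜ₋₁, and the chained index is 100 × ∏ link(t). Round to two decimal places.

Link Jan 2013→Feb 2013:
ΣP(Feb 2013)Q(Jan 2013) = 2×52 + 520×9 = 104 + 4680 = 4784
ΣP(Jan 2013)Q(Jan 2013) = 2×52 + 561×9 = 104 + 5049 = 5153
link = 4784/5153 = 0.928391
Link Feb 2013→Mar 2013:
ΣP(Mar 2013)Q(Feb 2013) = 2×43 + 472×11 = 86 + 5192 = 5278
ΣP(Feb 2013)Q(Feb 2013) = 2×43 + 520×11 = 86 + 5720 = 5806
link = 5278/5806 = 0.909060
Link Mar 2013→Apr 2013:
ΣP(Apr 2013)Q(Mar 2013) = 2×39 + 534×13 = 78 + 6942 = 7020
ΣP(Mar 2013)Q(Mar 2013) = 2×39 + 472×13 = 78 + 6136 = 6214
link = 7020/6214 = 1.129707
Chained index = 100 × 0.928391 × 0.909060 × 1.129707 = 95.3431

95.34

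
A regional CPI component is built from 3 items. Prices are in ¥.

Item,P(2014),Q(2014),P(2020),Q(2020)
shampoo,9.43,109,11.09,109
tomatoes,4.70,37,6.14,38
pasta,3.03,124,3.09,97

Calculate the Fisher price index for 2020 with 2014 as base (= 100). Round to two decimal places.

Laspeyres component (base-period weights):
ΣP(2020)Q(2014) = 11.09×109 + 6.14×37 + 3.09×124 = 1208.81 + 227.18 + 383.16 = 1819.15
ΣP(2014)Q(2014) = 9.43×109 + 4.70×37 + 3.03×124 = 1027.87 + 173.9 + 375.72 = 1577.49
L = 1819.15 / 1577.49 × 100 = 115.3193
Paasche component (current-period weights):
ΣP(2020)Q(2020) = 11.09×109 + 6.14×38 + 3.09×97 = 1208.81 + 233.32 + 299.73 = 1741.86
ΣP(2014)Q(2020) = 9.43×109 + 4.70×38 + 3.03×97 = 1027.87 + 178.6 + 293.91 = 1500.38
P = 1741.86 / 1500.38 × 100 = 116.0946
Fisher = √(L × P) = √(115.3193 × 116.0946) = 115.7063

115.71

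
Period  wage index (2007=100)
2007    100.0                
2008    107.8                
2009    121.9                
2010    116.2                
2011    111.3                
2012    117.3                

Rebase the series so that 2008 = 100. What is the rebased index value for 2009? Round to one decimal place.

113.1

Rebased(2009) = 121.9 / 107.8 × 100 = 113.0798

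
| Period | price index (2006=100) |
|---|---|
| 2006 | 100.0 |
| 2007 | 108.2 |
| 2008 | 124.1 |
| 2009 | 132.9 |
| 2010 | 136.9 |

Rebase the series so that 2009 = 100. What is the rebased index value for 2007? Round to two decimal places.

81.41

Rebased(2007) = 108.2 / 132.9 × 100 = 81.4146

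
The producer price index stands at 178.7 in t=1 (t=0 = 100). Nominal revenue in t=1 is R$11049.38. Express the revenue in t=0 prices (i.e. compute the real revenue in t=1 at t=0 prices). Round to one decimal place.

Real = Nominal ÷ (Index/100) = 11049.38 ÷ (178.7/100)
     = 11049.38 ÷ 1.787 = 6183.2009

6183.2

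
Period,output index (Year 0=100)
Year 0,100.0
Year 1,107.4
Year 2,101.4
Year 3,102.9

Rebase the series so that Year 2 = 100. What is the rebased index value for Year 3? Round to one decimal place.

Rebased(Year 3) = 102.9 / 101.4 × 100 = 101.4793

101.5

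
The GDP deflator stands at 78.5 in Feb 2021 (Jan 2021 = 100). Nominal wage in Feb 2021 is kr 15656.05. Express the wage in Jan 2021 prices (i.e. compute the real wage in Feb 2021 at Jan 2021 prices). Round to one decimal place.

Real = Nominal ÷ (Index/100) = 15656.05 ÷ (78.5/100)
     = 15656.05 ÷ 0.785 = 19944.0127

19944.0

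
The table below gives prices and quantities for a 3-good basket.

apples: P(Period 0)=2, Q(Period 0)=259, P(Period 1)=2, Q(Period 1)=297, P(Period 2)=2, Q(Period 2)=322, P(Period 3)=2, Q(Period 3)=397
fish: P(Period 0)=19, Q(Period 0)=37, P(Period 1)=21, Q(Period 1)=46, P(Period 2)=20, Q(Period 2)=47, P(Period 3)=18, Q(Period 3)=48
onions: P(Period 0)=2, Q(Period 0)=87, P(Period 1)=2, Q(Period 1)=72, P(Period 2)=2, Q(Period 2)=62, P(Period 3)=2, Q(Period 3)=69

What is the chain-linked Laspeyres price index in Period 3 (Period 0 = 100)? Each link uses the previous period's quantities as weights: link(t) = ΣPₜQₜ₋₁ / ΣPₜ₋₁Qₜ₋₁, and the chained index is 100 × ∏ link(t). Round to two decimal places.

96.82

Link Period 0→Period 1:
ΣP(Period 1)Q(Period 0) = 2×259 + 21×37 + 2×87 = 518 + 777 + 174 = 1469
ΣP(Period 0)Q(Period 0) = 2×259 + 19×37 + 2×87 = 518 + 703 + 174 = 1395
link = 1469/1395 = 1.053047
Link Period 1→Period 2:
ΣP(Period 2)Q(Period 1) = 2×297 + 20×46 + 2×72 = 594 + 920 + 144 = 1658
ΣP(Period 1)Q(Period 1) = 2×297 + 21×46 + 2×72 = 594 + 966 + 144 = 1704
link = 1658/1704 = 0.973005
Link Period 2→Period 3:
ΣP(Period 3)Q(Period 2) = 2×322 + 18×47 + 2×62 = 644 + 846 + 124 = 1614
ΣP(Period 2)Q(Period 2) = 2×322 + 20×47 + 2×62 = 644 + 940 + 124 = 1708
link = 1614/1708 = 0.944965
Chained index = 100 × 1.053047 × 0.973005 × 0.944965 = 96.8229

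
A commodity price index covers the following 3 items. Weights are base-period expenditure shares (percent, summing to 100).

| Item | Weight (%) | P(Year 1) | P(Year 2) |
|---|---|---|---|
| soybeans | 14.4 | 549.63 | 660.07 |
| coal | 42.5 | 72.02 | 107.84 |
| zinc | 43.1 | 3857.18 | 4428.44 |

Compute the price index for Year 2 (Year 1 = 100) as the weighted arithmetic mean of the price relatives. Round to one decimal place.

soybeans: 14.4 × (660.07/549.63) = 14.4 × 1.200935 = 17.2935
coal: 42.5 × (107.84/72.02) = 42.5 × 1.497362 = 63.6379
zinc: 43.1 × (4428.44/3857.18) = 43.1 × 1.148103 = 49.4832
Index = Σ wᵢ·(p₁ᵢ/p₀ᵢ) = 17.2935 + 63.6379 + 49.4832 = 130.4146

130.4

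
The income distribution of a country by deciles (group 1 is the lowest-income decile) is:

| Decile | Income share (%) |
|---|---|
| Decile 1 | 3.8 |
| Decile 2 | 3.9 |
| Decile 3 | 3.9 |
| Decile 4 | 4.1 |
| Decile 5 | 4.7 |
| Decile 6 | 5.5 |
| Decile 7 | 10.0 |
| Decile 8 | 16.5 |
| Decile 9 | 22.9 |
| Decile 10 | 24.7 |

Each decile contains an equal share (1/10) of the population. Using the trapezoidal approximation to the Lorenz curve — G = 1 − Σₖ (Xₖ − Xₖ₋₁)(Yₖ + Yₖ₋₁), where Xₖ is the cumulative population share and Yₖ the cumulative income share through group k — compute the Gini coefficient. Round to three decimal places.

Cumulative income shares Yₖ: 0.0380, 0.0770, 0.1160, 0.1570, 0.2040, 0.2590, 0.3590, 0.5240, 0.7530, 1.0000
Σ (Xₖ−Xₖ₋₁)(Yₖ+Yₖ₋₁) = (1/10)(0.0380+0.0000) + (1/10)(0.0770+0.0380) + (1/10)(0.1160+0.0770) + (1/10)(0.1570+0.1160) + (1/10)(0.2040+0.1570) + (1/10)(0.2590+0.2040) + (1/10)(0.3590+0.2590) + (1/10)(0.5240+0.3590) + (1/10)(0.7530+0.5240) + (1/10)(1.0000+0.7530)
  = 0.0038 + 0.0115 + 0.0193 + 0.0273 + 0.0361 + 0.0463 + 0.0618 + 0.0883 + 0.1277 + 0.1753 = 0.5974
G = 1 − 0.5974 = 0.4026

0.403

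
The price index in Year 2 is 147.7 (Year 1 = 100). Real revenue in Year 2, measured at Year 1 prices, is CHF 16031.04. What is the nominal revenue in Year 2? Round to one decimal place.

Nominal = Real × (Index/100) = 16031.04 × (147.7/100)
        = 16031.04 × 1.477 = 23677.8461

23677.8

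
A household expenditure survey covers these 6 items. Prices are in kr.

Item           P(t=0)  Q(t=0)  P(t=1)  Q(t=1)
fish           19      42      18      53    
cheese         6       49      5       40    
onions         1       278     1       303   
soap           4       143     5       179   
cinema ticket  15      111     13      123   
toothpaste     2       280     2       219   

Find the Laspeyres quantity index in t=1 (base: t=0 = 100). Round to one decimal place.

Laspeyres quantity index uses base-period prices as weights.
ΣP(t=0)·Q(t=1) = 19×53 + 6×40 + 1×303 + 4×179 + 15×123 + 2×219 = 1007 + 240 + 303 + 716 + 1845 + 438 = 4549
ΣP(t=0)·Q(t=0) = 19×42 + 6×49 + 1×278 + 4×143 + 15×111 + 2×280 = 798 + 294 + 278 + 572 + 1665 + 560 = 4167
Index = 4549 / 4167 × 100 = 109.1673

109.2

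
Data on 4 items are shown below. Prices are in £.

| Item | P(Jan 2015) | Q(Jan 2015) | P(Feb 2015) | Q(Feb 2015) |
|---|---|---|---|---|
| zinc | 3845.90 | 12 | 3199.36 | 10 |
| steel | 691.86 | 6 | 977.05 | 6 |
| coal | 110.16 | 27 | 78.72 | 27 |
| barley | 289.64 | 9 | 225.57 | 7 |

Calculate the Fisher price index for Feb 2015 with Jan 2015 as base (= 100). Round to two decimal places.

Laspeyres component (base-period weights):
ΣP(Feb 2015)Q(Jan 2015) = 3199.36×12 + 977.05×6 + 78.72×27 + 225.57×9 = 38392.32 + 5862.3 + 2125.44 + 2030.13 = 48410.19
ΣP(Jan 2015)Q(Jan 2015) = 3845.90×12 + 691.86×6 + 110.16×27 + 289.64×9 = 46150.8 + 4151.16 + 2974.32 + 2606.76 = 55883.04
L = 48410.19 / 55883.04 × 100 = 86.6277
Paasche component (current-period weights):
ΣP(Feb 2015)Q(Feb 2015) = 3199.36×10 + 977.05×6 + 78.72×27 + 225.57×7 = 31993.6 + 5862.3 + 2125.44 + 1578.99 = 41560.33
ΣP(Jan 2015)Q(Feb 2015) = 3845.90×10 + 691.86×6 + 110.16×27 + 289.64×7 = 38459 + 4151.16 + 2974.32 + 2027.48 = 47611.96
P = 41560.33 / 47611.96 × 100 = 87.2897
Fisher = √(L × P) = √(86.6277 × 87.2897) = 86.9581

86.96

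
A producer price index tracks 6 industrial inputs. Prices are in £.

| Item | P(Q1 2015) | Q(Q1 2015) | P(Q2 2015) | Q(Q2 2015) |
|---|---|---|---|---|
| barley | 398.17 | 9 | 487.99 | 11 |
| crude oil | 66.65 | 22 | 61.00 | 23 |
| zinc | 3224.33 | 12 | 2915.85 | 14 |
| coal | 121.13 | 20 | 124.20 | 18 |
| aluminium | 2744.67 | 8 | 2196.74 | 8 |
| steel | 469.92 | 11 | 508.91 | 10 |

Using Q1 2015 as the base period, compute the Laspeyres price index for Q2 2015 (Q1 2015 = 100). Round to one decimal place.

90.6

Laspeyres price index uses base-period quantities as weights.
ΣP(Q2 2015)·Q(Q1 2015) = 487.99×9 + 61.00×22 + 2915.85×12 + 124.20×20 + 2196.74×8 + 508.91×11 = 4391.91 + 1342 + 34990.2 + 2484 + 17573.92 + 5598.01 = 66380.04
ΣP(Q1 2015)·Q(Q1 2015) = 398.17×9 + 66.65×22 + 3224.33×12 + 121.13×20 + 2744.67×8 + 469.92×11 = 3583.53 + 1466.3 + 38691.96 + 2422.6 + 21957.36 + 5169.12 = 73290.87
Index = 66380.04 / 73290.87 × 100 = 90.5707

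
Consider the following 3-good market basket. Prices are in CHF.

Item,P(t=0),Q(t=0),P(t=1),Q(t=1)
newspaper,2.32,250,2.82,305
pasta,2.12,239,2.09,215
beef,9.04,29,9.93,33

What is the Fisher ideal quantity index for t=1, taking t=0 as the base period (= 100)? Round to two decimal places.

Laspeyres component (base-period weights):
ΣP(t=0)Q(t=1) = 2.32×305 + 2.12×215 + 9.04×33 = 707.6 + 455.8 + 298.32 = 1461.72
ΣP(t=0)Q(t=0) = 2.32×250 + 2.12×239 + 9.04×29 = 580 + 506.68 + 262.16 = 1348.84
L = 1461.72 / 1348.84 × 100 = 108.3687
Paasche component (current-period weights):
ΣP(t=1)Q(t=1) = 2.82×305 + 2.09×215 + 9.93×33 = 860.1 + 449.35 + 327.69 = 1637.14
ΣP(t=1)Q(t=0) = 2.82×250 + 2.09×239 + 9.93×29 = 705 + 499.51 + 287.97 = 1492.48
P = 1637.14 / 1492.48 × 100 = 109.6926
Fisher = √(L × P) = √(108.3687 × 109.6926) = 109.0286

109.03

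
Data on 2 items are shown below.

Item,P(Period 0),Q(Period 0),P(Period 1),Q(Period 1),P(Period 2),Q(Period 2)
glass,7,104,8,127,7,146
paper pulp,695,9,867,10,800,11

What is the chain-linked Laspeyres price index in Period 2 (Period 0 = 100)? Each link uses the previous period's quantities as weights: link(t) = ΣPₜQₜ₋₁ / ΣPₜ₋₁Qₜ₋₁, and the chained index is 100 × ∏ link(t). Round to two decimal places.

Link Period 0→Period 1:
ΣP(Period 1)Q(Period 0) = 8×104 + 867×9 = 832 + 7803 = 8635
ΣP(Period 0)Q(Period 0) = 7×104 + 695×9 = 728 + 6255 = 6983
link = 8635/6983 = 1.236575
Link Period 1→Period 2:
ΣP(Period 2)Q(Period 1) = 7×127 + 800×10 = 889 + 8000 = 8889
ΣP(Period 1)Q(Period 1) = 8×127 + 867×10 = 1016 + 8670 = 9686
link = 8889/9686 = 0.917716
Chained index = 100 × 1.236575 × 0.917716 = 113.4825

113.48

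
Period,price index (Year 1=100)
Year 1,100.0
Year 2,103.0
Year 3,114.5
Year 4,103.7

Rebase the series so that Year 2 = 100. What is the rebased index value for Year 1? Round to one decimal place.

Rebased(Year 1) = 100.0 / 103.0 × 100 = 97.0874

97.1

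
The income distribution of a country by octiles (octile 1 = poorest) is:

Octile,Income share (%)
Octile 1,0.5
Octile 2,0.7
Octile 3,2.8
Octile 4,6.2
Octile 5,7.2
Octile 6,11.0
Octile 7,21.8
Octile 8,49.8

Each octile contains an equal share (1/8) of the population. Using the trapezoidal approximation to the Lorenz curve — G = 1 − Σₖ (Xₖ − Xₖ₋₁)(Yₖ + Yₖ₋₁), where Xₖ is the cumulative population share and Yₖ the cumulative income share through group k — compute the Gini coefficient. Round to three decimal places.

Cumulative income shares Yₖ: 0.0050, 0.0120, 0.0400, 0.1020, 0.1740, 0.2840, 0.5020, 1.0000
Σ (Xₖ−Xₖ₋₁)(Yₖ+Yₖ₋₁) = (1/8)(0.0050+0.0000) + (1/8)(0.0120+0.0050) + (1/8)(0.0400+0.0120) + (1/8)(0.1020+0.0400) + (1/8)(0.1740+0.1020) + (1/8)(0.2840+0.1740) + (1/8)(0.5020+0.2840) + (1/8)(1.0000+0.5020)
  = 0.0006 + 0.0021 + 0.0065 + 0.0177 + 0.0345 + 0.0572 + 0.0983 + 0.1878 = 0.4047
G = 1 − 0.4047 = 0.5953

0.595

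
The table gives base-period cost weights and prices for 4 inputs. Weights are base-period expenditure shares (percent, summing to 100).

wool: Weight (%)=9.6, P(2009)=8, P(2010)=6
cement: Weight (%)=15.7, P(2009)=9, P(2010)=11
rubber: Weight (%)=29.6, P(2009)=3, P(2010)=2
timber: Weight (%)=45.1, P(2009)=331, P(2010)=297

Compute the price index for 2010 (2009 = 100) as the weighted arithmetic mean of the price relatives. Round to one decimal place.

wool: 9.6 × (6/8) = 9.6 × 0.750000 = 7.2000
cement: 15.7 × (11/9) = 15.7 × 1.222222 = 19.1889
rubber: 29.6 × (2/3) = 29.6 × 0.666667 = 19.7333
timber: 45.1 × (297/331) = 45.1 × 0.897281 = 40.4674
Index = Σ wᵢ·(p₁ᵢ/p₀ᵢ) = 7.2000 + 19.1889 + 19.7333 + 40.4674 = 86.5896

86.6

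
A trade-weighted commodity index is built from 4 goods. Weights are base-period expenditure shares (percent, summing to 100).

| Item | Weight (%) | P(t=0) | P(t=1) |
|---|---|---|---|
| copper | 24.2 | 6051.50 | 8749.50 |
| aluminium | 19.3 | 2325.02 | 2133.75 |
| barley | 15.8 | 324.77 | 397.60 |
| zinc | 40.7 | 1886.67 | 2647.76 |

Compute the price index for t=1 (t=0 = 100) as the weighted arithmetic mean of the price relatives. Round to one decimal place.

copper: 24.2 × (8749.50/6051.50) = 24.2 × 1.445840 = 34.9893
aluminium: 19.3 × (2133.75/2325.02) = 19.3 × 0.917734 = 17.7123
barley: 15.8 × (397.60/324.77) = 15.8 × 1.224251 = 19.3432
zinc: 40.7 × (2647.76/1886.67) = 40.7 × 1.403404 = 57.1185
Index = Σ wᵢ·(p₁ᵢ/p₀ᵢ) = 34.9893 + 17.7123 + 19.3432 + 57.1185 = 129.1633

129.2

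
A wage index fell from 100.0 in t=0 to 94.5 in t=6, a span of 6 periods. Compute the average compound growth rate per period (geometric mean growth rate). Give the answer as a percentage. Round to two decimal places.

Growth factor = (94.5/100.0)^(1/6) = (0.945000)^(1/6) = 0.990616
Growth rate = 0.990616 − 1 = -0.009384 = -0.9384%

-0.94%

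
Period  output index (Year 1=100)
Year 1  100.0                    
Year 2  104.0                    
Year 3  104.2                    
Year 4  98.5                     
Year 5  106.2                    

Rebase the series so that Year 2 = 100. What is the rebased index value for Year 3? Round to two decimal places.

100.19

Rebased(Year 3) = 104.2 / 104.0 × 100 = 100.1923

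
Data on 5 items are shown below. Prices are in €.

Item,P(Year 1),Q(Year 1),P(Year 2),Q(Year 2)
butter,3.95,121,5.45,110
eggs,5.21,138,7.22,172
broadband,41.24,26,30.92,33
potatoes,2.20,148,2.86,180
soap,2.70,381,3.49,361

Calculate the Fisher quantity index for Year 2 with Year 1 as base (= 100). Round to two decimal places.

Laspeyres component (base-period weights):
ΣP(Year 1)Q(Year 2) = 3.95×110 + 5.21×172 + 41.24×33 + 2.20×180 + 2.70×361 = 434.5 + 896.12 + 1360.92 + 396 + 974.7 = 4062.24
ΣP(Year 1)Q(Year 1) = 3.95×121 + 5.21×138 + 41.24×26 + 2.20×148 + 2.70×381 = 477.95 + 718.98 + 1072.24 + 325.6 + 1028.7 = 3623.47
L = 4062.24 / 3623.47 × 100 = 112.1091
Paasche component (current-period weights):
ΣP(Year 2)Q(Year 2) = 5.45×110 + 7.22×172 + 30.92×33 + 2.86×180 + 3.49×361 = 599.5 + 1241.84 + 1020.36 + 514.8 + 1259.89 = 4636.39
ΣP(Year 2)Q(Year 1) = 5.45×121 + 7.22×138 + 30.92×26 + 2.86×148 + 3.49×381 = 659.45 + 996.36 + 803.92 + 423.28 + 1329.69 = 4212.7
P = 4636.39 / 4212.7 × 100 = 110.0574
Fisher = √(L × P) = √(112.1091 × 110.0574) = 111.0785

111.08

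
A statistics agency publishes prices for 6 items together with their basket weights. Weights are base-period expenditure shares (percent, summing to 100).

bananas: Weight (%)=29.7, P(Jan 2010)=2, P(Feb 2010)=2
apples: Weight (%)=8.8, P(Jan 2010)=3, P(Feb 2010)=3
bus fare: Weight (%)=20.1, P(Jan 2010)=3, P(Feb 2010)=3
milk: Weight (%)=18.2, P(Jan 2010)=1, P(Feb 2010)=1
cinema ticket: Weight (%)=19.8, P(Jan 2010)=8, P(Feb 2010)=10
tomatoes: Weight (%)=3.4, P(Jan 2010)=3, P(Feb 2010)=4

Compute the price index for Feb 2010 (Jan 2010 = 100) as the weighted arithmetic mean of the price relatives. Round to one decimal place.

bananas: 29.7 × (2/2) = 29.7 × 1.000000 = 29.7000
apples: 8.8 × (3/3) = 8.8 × 1.000000 = 8.8000
bus fare: 20.1 × (3/3) = 20.1 × 1.000000 = 20.1000
milk: 18.2 × (1/1) = 18.2 × 1.000000 = 18.2000
cinema ticket: 19.8 × (10/8) = 19.8 × 1.250000 = 24.7500
tomatoes: 3.4 × (4/3) = 3.4 × 1.333333 = 4.5333
Index = Σ wᵢ·(p₁ᵢ/p₀ᵢ) = 29.7000 + 8.8000 + 20.1000 + 18.2000 + 24.7500 + 4.5333 = 106.0833

106.1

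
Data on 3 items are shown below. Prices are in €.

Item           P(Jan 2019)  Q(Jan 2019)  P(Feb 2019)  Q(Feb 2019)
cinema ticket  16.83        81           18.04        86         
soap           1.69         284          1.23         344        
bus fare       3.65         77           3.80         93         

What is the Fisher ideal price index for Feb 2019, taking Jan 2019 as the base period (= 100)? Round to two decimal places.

98.65

Laspeyres component (base-period weights):
ΣP(Feb 2019)Q(Jan 2019) = 18.04×81 + 1.23×284 + 3.80×77 = 1461.24 + 349.32 + 292.6 = 2103.16
ΣP(Jan 2019)Q(Jan 2019) = 16.83×81 + 1.69×284 + 3.65×77 = 1363.23 + 479.96 + 281.05 = 2124.24
L = 2103.16 / 2124.24 × 100 = 99.0076
Paasche component (current-period weights):
ΣP(Feb 2019)Q(Feb 2019) = 18.04×86 + 1.23×344 + 3.80×93 = 1551.44 + 423.12 + 353.4 = 2327.96
ΣP(Jan 2019)Q(Feb 2019) = 16.83×86 + 1.69×344 + 3.65×93 = 1447.38 + 581.36 + 339.45 = 2368.19
P = 2327.96 / 2368.19 × 100 = 98.3012
Fisher = √(L × P) = √(99.0076 × 98.3012) = 98.6538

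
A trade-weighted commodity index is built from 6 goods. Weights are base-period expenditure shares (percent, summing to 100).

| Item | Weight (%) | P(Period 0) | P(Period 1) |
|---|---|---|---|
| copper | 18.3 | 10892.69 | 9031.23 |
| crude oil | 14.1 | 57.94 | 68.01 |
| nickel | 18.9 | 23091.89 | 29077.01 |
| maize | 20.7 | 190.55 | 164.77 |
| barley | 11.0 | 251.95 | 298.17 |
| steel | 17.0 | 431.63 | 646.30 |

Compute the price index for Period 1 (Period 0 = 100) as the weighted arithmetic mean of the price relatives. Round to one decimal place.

copper: 18.3 × (9031.23/10892.69) = 18.3 × 0.829109 = 15.1727
crude oil: 14.1 × (68.01/57.94) = 14.1 × 1.173800 = 16.5506
nickel: 18.9 × (29077.01/23091.89) = 18.9 × 1.259187 = 23.7986
maize: 20.7 × (164.77/190.55) = 20.7 × 0.864707 = 17.8994
barley: 11.0 × (298.17/251.95) = 11.0 × 1.183449 = 13.0179
steel: 17.0 × (646.30/431.63) = 17.0 × 1.497347 = 25.4549
Index = Σ wᵢ·(p₁ᵢ/p₀ᵢ) = 15.1727 + 16.5506 + 23.7986 + 17.8994 + 13.0179 + 25.4549 = 111.8942

111.9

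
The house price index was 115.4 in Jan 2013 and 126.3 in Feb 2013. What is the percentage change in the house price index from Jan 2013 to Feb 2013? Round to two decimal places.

9.45%

Change = (126.3 − 115.4) / 115.4 × 100
       = 10.9 / 115.4 × 100 = 9.4454%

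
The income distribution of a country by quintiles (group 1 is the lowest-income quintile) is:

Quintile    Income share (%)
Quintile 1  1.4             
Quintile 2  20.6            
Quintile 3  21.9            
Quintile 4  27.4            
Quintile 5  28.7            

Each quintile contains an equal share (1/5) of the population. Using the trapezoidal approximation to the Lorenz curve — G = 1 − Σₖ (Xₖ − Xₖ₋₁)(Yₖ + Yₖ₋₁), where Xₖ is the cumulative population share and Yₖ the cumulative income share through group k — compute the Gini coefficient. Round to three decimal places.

Cumulative income shares Yₖ: 0.0140, 0.2200, 0.4390, 0.7130, 1.0000
Σ (Xₖ−Xₖ₋₁)(Yₖ+Yₖ₋₁) = (1/5)(0.0140+0.0000) + (1/5)(0.2200+0.0140) + (1/5)(0.4390+0.2200) + (1/5)(0.7130+0.4390) + (1/5)(1.0000+0.7130)
  = 0.0028 + 0.0468 + 0.1318 + 0.2304 + 0.3426 = 0.7544
G = 1 − 0.7544 = 0.2456

0.246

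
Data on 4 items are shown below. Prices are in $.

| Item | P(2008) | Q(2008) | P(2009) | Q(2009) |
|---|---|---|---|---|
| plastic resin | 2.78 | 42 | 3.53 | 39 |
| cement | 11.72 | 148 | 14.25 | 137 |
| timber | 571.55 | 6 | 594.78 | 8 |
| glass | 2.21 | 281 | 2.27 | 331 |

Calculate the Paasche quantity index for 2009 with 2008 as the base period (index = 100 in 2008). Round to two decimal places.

Paasche quantity index uses current-period prices as weights.
ΣP(2009)·Q(2009) = 3.53×39 + 14.25×137 + 594.78×8 + 2.27×331 = 137.67 + 1952.25 + 4758.24 + 751.37 = 7599.53
ΣP(2009)·Q(2008) = 3.53×42 + 14.25×148 + 594.78×6 + 2.27×281 = 148.26 + 2109 + 3568.68 + 637.87 = 6463.81
Index = 7599.53 / 6463.81 × 100 = 117.5704

117.57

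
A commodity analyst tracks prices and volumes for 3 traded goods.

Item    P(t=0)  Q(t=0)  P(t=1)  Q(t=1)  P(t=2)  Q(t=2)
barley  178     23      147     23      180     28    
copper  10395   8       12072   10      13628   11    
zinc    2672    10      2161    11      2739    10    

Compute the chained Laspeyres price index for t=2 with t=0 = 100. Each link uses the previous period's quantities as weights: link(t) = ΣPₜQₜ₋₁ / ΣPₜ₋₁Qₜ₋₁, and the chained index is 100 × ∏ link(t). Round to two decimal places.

123.02

Link t=0→t=1:
ΣP(t=1)Q(t=0) = 147×23 + 12072×8 + 2161×10 = 3381 + 96576 + 21610 = 121567
ΣP(t=0)Q(t=0) = 178×23 + 10395×8 + 2672×10 = 4094 + 83160 + 26720 = 113974
link = 121567/113974 = 1.066620
Link t=1→t=2:
ΣP(t=2)Q(t=1) = 180×23 + 13628×10 + 2739×11 = 4140 + 136280 + 30129 = 170549
ΣP(t=1)Q(t=1) = 147×23 + 12072×10 + 2161×11 = 3381 + 120720 + 23771 = 147872
link = 170549/147872 = 1.153356
Chained index = 100 × 1.066620 × 1.153356 = 123.0193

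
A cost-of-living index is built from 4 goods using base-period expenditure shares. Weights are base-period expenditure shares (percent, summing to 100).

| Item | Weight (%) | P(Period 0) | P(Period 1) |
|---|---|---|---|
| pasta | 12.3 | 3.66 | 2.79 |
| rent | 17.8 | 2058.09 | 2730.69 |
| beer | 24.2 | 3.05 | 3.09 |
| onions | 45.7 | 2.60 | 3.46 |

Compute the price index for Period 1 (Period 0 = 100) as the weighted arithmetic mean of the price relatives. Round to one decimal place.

pasta: 12.3 × (2.79/3.66) = 12.3 × 0.762295 = 9.3762
rent: 17.8 × (2730.69/2058.09) = 17.8 × 1.326808 = 23.6172
beer: 24.2 × (3.09/3.05) = 24.2 × 1.013115 = 24.5174
onions: 45.7 × (3.46/2.60) = 45.7 × 1.330769 = 60.8162
Index = Σ wᵢ·(p₁ᵢ/p₀ᵢ) = 9.3762 + 23.6172 + 24.5174 + 60.8162 = 118.3269

118.3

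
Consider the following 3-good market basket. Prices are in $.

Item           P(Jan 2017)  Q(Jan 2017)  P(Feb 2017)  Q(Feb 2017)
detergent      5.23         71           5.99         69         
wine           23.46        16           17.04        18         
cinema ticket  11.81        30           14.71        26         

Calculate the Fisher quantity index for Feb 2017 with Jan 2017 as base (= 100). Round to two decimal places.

97.89

Laspeyres component (base-period weights):
ΣP(Jan 2017)Q(Feb 2017) = 5.23×69 + 23.46×18 + 11.81×26 = 360.87 + 422.28 + 307.06 = 1090.21
ΣP(Jan 2017)Q(Jan 2017) = 5.23×71 + 23.46×16 + 11.81×30 = 371.33 + 375.36 + 354.3 = 1100.99
L = 1090.21 / 1100.99 × 100 = 99.0209
Paasche component (current-period weights):
ΣP(Feb 2017)Q(Feb 2017) = 5.99×69 + 17.04×18 + 14.71×26 = 413.31 + 306.72 + 382.46 = 1102.49
ΣP(Feb 2017)Q(Jan 2017) = 5.99×71 + 17.04×16 + 14.71×30 = 425.29 + 272.64 + 441.3 = 1139.23
P = 1102.49 / 1139.23 × 100 = 96.7750
Fisher = √(L × P) = √(99.0209 × 96.7750) = 97.8915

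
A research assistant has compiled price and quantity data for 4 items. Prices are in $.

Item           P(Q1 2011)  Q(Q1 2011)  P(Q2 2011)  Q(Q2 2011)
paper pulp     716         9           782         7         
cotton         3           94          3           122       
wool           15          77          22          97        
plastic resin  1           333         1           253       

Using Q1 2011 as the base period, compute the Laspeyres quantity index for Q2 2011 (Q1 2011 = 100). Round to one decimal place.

86.3

Laspeyres quantity index uses base-period prices as weights.
ΣP(Q1 2011)·Q(Q2 2011) = 716×7 + 3×122 + 15×97 + 1×253 = 5012 + 366 + 1455 + 253 = 7086
ΣP(Q1 2011)·Q(Q1 2011) = 716×9 + 3×94 + 15×77 + 1×333 = 6444 + 282 + 1155 + 333 = 8214
Index = 7086 / 8214 × 100 = 86.2673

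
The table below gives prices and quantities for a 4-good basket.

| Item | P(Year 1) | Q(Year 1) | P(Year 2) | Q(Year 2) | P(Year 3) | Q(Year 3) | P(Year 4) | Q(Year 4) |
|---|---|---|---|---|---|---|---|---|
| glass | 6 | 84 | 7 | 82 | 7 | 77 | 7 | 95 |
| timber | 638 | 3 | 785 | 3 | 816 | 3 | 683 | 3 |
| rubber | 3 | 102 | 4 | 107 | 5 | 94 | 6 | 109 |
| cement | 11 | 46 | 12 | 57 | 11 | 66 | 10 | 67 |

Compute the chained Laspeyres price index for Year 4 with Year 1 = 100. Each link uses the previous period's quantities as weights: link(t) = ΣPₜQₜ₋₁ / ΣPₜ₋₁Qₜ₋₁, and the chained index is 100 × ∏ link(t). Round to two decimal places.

114.02

Link Year 1→Year 2:
ΣP(Year 2)Q(Year 1) = 7×84 + 785×3 + 4×102 + 12×46 = 588 + 2355 + 408 + 552 = 3903
ΣP(Year 1)Q(Year 1) = 6×84 + 638×3 + 3×102 + 11×46 = 504 + 1914 + 306 + 506 = 3230
link = 3903/3230 = 1.208359
Link Year 2→Year 3:
ΣP(Year 3)Q(Year 2) = 7×82 + 816×3 + 5×107 + 11×57 = 574 + 2448 + 535 + 627 = 4184
ΣP(Year 2)Q(Year 2) = 7×82 + 785×3 + 4×107 + 12×57 = 574 + 2355 + 428 + 684 = 4041
link = 4184/4041 = 1.035387
Link Year 3→Year 4:
ΣP(Year 4)Q(Year 3) = 7×77 + 683×3 + 6×94 + 10×66 = 539 + 2049 + 564 + 660 = 3812
ΣP(Year 3)Q(Year 3) = 7×77 + 816×3 + 5×94 + 11×66 = 539 + 2448 + 470 + 726 = 4183
link = 3812/4183 = 0.911308
Chained index = 100 × 1.208359 × 1.035387 × 0.911308 = 114.0155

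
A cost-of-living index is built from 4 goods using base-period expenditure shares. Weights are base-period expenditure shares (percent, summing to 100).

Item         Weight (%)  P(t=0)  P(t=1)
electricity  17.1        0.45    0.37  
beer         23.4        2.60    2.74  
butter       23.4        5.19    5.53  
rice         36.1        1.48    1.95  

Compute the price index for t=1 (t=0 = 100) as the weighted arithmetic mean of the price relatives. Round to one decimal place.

111.2

electricity: 17.1 × (0.37/0.45) = 17.1 × 0.822222 = 14.0600
beer: 23.4 × (2.74/2.60) = 23.4 × 1.053846 = 24.6600
butter: 23.4 × (5.53/5.19) = 23.4 × 1.065511 = 24.9329
rice: 36.1 × (1.95/1.48) = 36.1 × 1.317568 = 47.5642
Index = Σ wᵢ·(p₁ᵢ/p₀ᵢ) = 14.0600 + 24.6600 + 24.9329 + 47.5642 = 111.2171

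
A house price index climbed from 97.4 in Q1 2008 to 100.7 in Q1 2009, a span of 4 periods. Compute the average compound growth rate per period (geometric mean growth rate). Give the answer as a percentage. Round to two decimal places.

Growth factor = (100.7/97.4)^(1/4) = (1.033881)^(1/4) = 1.008365
Growth rate = 1.008365 − 1 = 0.008365 = 0.8365%

0.84%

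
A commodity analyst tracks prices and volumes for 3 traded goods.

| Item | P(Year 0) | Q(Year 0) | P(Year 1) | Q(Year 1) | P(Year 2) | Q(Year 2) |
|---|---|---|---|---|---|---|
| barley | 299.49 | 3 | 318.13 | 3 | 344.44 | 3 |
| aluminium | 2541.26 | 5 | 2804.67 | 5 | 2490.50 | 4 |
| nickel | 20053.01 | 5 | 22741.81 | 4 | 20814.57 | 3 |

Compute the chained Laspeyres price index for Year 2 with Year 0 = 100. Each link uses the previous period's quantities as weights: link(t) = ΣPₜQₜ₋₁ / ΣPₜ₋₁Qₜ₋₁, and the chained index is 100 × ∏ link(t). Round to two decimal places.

103.20

Link Year 0→Year 1:
ΣP(Year 1)Q(Year 0) = 318.13×3 + 2804.67×5 + 22741.81×5 = 954.39 + 14023.35 + 113709.05 = 128686.79
ΣP(Year 0)Q(Year 0) = 299.49×3 + 2541.26×5 + 20053.01×5 = 898.47 + 12706.3 + 100265.05 = 113869.82
link = 128686.79/113869.82 = 1.130122
Link Year 1→Year 2:
ΣP(Year 2)Q(Year 1) = 344.44×3 + 2490.50×5 + 20814.57×4 = 1033.32 + 12452.5 + 83258.28 = 96744.1
ΣP(Year 1)Q(Year 1) = 318.13×3 + 2804.67×5 + 22741.81×4 = 954.39 + 14023.35 + 90967.24 = 105944.98
link = 96744.1/105944.98 = 0.913154
Chained index = 100 × 1.130122 × 0.913154 = 103.1976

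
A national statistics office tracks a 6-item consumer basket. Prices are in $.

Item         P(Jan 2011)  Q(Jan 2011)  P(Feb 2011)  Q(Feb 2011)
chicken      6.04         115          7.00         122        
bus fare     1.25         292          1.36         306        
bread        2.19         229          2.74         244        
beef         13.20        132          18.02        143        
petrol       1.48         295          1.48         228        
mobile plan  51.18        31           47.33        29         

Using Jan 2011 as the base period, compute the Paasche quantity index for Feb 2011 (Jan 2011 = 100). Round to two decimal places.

101.86

Paasche quantity index uses current-period prices as weights.
ΣP(Feb 2011)·Q(Feb 2011) = 7.00×122 + 1.36×306 + 2.74×244 + 18.02×143 + 1.48×228 + 47.33×29 = 854 + 416.16 + 668.56 + 2576.86 + 337.44 + 1372.57 = 6225.59
ΣP(Feb 2011)·Q(Jan 2011) = 7.00×115 + 1.36×292 + 2.74×229 + 18.02×132 + 1.48×295 + 47.33×31 = 805 + 397.12 + 627.46 + 2378.64 + 436.6 + 1467.23 = 6112.05
Index = 6225.59 / 6112.05 × 100 = 101.8576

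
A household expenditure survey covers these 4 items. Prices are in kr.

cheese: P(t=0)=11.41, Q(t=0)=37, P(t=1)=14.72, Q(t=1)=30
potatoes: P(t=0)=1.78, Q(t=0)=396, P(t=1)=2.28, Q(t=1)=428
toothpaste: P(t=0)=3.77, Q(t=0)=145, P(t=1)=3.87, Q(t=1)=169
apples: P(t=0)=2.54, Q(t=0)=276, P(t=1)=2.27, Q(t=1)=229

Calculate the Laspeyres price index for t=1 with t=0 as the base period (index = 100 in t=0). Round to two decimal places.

Laspeyres price index uses base-period quantities as weights.
ΣP(t=1)·Q(t=0) = 14.72×37 + 2.28×396 + 3.87×145 + 2.27×276 = 544.64 + 902.88 + 561.15 + 626.52 = 2635.19
ΣP(t=0)·Q(t=0) = 11.41×37 + 1.78×396 + 3.77×145 + 2.54×276 = 422.17 + 704.88 + 546.65 + 701.04 = 2374.74
Index = 2635.19 / 2374.74 × 100 = 110.9675

110.97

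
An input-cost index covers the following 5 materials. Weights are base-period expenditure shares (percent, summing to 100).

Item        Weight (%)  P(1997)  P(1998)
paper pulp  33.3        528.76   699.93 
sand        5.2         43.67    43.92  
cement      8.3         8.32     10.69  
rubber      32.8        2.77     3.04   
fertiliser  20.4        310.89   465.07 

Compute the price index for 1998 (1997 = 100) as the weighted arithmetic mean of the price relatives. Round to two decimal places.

126.49

paper pulp: 33.3 × (699.93/528.76) = 33.3 × 1.323720 = 44.0799
sand: 5.2 × (43.92/43.67) = 5.2 × 1.005725 = 5.2298
cement: 8.3 × (10.69/8.32) = 8.3 × 1.284856 = 10.6643
rubber: 32.8 × (3.04/2.77) = 32.8 × 1.097473 = 35.9971
fertiliser: 20.4 × (465.07/310.89) = 20.4 × 1.495931 = 30.5170
Index = Σ wᵢ·(p₁ᵢ/p₀ᵢ) = 44.0799 + 5.2298 + 10.6643 + 35.9971 + 30.5170 = 126.4880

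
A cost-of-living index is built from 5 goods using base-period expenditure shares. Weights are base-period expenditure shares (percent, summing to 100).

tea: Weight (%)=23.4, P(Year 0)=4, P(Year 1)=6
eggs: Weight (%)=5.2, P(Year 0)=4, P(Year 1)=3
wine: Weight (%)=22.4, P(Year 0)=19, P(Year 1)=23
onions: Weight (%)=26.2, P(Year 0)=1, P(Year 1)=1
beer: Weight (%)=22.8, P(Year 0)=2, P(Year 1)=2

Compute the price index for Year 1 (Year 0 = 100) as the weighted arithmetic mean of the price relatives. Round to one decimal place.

tea: 23.4 × (6/4) = 23.4 × 1.500000 = 35.1000
eggs: 5.2 × (3/4) = 5.2 × 0.750000 = 3.9000
wine: 22.4 × (23/19) = 22.4 × 1.210526 = 27.1158
onions: 26.2 × (1/1) = 26.2 × 1.000000 = 26.2000
beer: 22.8 × (2/2) = 22.8 × 1.000000 = 22.8000
Index = Σ wᵢ·(p₁ᵢ/p₀ᵢ) = 35.1000 + 3.9000 + 27.1158 + 26.2000 + 22.8000 = 115.1158

115.1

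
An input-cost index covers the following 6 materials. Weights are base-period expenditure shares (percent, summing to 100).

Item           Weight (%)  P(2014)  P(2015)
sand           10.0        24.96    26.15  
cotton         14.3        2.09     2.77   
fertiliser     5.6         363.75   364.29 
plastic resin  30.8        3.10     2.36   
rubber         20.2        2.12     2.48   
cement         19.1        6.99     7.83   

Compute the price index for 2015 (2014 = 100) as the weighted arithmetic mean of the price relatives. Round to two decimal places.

sand: 10.0 × (26.15/24.96) = 10.0 × 1.047676 = 10.4768
cotton: 14.3 × (2.77/2.09) = 14.3 × 1.325359 = 18.9526
fertiliser: 5.6 × (364.29/363.75) = 5.6 × 1.001485 = 5.6083
plastic resin: 30.8 × (2.36/3.10) = 30.8 × 0.761290 = 23.4477
rubber: 20.2 × (2.48/2.12) = 20.2 × 1.169811 = 23.6302
cement: 19.1 × (7.83/6.99) = 19.1 × 1.120172 = 21.3953
Index = Σ wᵢ·(p₁ᵢ/p₀ᵢ) = 10.4768 + 18.9526 + 5.6083 + 23.4477 + 23.6302 + 21.3953 = 103.5109

103.51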